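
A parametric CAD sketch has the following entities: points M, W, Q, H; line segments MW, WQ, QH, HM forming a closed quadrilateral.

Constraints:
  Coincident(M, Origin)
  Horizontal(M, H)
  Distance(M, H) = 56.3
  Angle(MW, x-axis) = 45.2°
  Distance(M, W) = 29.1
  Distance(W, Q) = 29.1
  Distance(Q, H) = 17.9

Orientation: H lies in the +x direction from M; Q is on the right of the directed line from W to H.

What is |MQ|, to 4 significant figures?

38.60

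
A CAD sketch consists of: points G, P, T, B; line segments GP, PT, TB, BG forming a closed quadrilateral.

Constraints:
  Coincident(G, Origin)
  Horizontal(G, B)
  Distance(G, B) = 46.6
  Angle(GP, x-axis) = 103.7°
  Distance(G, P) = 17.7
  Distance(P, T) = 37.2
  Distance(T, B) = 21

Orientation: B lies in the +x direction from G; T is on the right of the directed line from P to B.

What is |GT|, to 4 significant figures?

26.45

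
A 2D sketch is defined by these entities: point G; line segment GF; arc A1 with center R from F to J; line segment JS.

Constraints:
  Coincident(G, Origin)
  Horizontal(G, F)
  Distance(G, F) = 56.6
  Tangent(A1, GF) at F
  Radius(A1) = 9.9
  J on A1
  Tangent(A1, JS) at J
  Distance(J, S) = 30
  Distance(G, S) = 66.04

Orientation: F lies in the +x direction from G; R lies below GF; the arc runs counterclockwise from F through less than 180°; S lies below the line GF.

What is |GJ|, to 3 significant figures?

48.2

G is at the origin; GF is horizontal with |GF| = 56.6 and F on the +x side, so F = (56.6, 0.00). The tangent condition forces RF to be normal to GF, so R = F + (0, -9.9) = (56.6, -9.90). Since RJ ⟂ JS (tangency), |RS| = √(9.9² + 30.0²) = 31.6 regardless of where J sits on A1. So S lies on both circle(G, 66.04) and circle(R, 31.6); the below-GF intersection is S = (51.7, -41.1). J is the foot of the tangent from S: J = (46.8, -11.5).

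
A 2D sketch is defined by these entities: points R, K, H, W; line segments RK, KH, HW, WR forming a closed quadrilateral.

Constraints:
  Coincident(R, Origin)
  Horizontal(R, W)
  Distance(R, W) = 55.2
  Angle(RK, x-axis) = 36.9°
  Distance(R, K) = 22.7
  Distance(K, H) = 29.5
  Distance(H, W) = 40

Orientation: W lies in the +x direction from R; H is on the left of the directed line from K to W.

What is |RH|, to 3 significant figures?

51.9

R is at the origin; R and W share the same y with |RW| = 55.2 and W in +x, so W = (55.2, 0). RK runs at 36.9° with |RK| = 22.7, so K = (18.2, 13.6). H is determined by |KH| = 29.5 and |HW| = 40.0 together: it lies at the intersection of circle(K, 29.5) and circle(W, 40.0). With |KW| = 39.5, the foot of the radical line on KW is 10.5 from K and the perpendicular offset is √(29.5² − 10.5²) = 27.6. Taking the left-of-KW solution: H = (37.5, 35.9).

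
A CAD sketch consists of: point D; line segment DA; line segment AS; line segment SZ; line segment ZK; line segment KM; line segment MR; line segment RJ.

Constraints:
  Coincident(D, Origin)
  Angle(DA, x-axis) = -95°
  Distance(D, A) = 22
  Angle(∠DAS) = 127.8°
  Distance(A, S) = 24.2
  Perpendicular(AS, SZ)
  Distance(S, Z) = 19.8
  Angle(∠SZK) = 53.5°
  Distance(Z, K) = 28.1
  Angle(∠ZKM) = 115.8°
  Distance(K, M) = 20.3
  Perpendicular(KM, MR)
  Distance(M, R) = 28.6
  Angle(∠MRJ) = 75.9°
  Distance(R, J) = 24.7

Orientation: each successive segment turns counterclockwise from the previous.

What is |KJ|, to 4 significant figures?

22.88

D is at the origin; DA runs at -95.0° with length 22.0, so A = (-1.917, -21.92). ∠DAS = 127.8° gives AS at -42.80° from the x-axis; with |AS| = 24.2, S = (15.84, -38.36). AS ⟂ SZ, so SZ runs at 47.20°; with |SZ| = 19.8, Z = (29.29, -23.83). ∠SZK = 53.5° gives ZK at 173.7° from the x-axis; with |ZK| = 28.1, K = (1.361, -20.75). ∠ZKM = 115.8° gives KM at -122.1° from the x-axis; with |KM| = 20.3, M = (-9.426, -37.94). The perpendicularity gives MR at right angles to KM, so MR runs at -32.10°; with |MR| = 28.6, R = (14.80, -53.14). ∠MRJ = 75.9° gives RJ at 72.00° from the x-axis; with |RJ| = 24.7, J = (22.43, -29.65). Then |KJ| = |J − K| = 22.88.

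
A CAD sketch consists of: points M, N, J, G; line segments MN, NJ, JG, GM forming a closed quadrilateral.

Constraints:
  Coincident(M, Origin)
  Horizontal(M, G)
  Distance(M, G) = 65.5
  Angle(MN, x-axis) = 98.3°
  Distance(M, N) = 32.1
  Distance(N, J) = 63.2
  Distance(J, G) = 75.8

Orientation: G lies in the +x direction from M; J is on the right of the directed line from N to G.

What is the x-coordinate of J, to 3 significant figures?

-3.48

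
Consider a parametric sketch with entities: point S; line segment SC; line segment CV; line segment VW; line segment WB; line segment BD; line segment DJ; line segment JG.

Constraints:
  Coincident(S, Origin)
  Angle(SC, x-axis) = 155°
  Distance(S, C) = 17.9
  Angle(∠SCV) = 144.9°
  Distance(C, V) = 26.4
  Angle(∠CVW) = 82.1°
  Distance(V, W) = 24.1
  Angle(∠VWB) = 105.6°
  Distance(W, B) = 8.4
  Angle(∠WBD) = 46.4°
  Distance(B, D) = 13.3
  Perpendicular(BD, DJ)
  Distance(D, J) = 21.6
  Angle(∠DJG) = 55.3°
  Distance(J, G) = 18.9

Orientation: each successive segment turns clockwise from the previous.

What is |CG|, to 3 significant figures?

39.9

S is at the origin; SC runs at 155.0° with length 17.9, so C = (-16.2, 7.56). ∠SCV = 144.9° gives CV at 120° from the x-axis; with |CV| = 26.4, V = (-29.4, 30.5). ∠CVW = 82.1° gives VW at 22.0° from the x-axis; with |VW| = 24.1, W = (-7.04, 39.5). ∠VWB = 105.6° gives WB at -52.4° from the x-axis; with |WB| = 8.4, B = (-1.91, 32.8). ∠WBD = 46.4° gives BD at 174° from the x-axis; with |BD| = 13.3, D = (-15.1, 34.2). BD is perpendicular to DJ, so DJ runs at 84.0°; with |DJ| = 21.6, J = (-12.9, 55.7). ∠DJG = 55.3° gives JG at -40.7° from the x-axis; with |JG| = 18.9, G = (1.45, 43.4). Then |CG| = |G − C| = 39.9.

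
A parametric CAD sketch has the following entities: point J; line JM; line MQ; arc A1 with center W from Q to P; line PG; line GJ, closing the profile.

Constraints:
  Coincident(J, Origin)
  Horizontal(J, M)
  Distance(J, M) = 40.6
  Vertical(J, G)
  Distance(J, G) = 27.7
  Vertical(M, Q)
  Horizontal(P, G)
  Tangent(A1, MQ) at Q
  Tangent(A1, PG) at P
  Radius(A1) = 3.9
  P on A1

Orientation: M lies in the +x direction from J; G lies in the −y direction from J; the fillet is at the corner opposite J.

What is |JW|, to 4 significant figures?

43.74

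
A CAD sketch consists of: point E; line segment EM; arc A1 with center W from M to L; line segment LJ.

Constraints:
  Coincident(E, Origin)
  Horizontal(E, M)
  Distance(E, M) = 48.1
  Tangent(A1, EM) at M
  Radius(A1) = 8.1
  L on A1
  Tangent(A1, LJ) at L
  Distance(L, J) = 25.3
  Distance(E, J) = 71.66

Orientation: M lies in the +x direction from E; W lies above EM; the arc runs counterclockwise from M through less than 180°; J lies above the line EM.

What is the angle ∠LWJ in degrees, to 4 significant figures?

72.25°

Checks: |WL| = 8.100 ✓; ∠(WL, LJ) = 90.00° ✓; |LJ| = 25.30 ✓; |EJ| = 71.66 ✓.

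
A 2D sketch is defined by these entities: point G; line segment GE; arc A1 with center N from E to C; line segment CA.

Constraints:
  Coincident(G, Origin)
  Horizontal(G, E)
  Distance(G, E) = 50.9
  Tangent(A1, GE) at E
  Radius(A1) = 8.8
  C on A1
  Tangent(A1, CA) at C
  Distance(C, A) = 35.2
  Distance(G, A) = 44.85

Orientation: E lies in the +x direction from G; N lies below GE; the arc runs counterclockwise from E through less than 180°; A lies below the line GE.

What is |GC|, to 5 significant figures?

43.356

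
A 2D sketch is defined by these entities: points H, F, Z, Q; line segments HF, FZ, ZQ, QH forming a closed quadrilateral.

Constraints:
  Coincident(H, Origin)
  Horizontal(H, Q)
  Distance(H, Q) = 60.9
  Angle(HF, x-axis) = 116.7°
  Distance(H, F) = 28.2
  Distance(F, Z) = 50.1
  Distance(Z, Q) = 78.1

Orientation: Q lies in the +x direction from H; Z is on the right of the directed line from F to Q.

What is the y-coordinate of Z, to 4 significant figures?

-24.90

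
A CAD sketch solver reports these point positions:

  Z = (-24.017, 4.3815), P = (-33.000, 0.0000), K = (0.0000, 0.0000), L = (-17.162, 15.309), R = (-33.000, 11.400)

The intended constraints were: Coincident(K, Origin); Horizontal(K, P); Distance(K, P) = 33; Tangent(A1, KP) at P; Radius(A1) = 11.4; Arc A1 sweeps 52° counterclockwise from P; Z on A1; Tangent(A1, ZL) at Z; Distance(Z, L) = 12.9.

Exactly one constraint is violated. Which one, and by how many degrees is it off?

Tangent(A1, ZL) at Z — off by 5.90°.

K = (0.00, 0.00) ✓; K.y = 0.00, P.y = 0.00 ✓; |KP| = 33.00 ✓; ∠(RP, PK) = 90.00° ✓; |RP| = 11.40 ✓; bearing(R→Z) − bearing(R→P) = 52.00° ✓; |RZ| = 11.40 ✓; ∠(RZ, ZL) = 84.10° ✗; |ZL| = 12.90 ✓.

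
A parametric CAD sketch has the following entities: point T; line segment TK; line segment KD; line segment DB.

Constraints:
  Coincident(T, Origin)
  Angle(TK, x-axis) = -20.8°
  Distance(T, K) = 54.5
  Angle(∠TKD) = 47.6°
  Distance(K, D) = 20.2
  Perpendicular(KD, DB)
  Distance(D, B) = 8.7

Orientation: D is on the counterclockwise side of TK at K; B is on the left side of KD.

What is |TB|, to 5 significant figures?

35.623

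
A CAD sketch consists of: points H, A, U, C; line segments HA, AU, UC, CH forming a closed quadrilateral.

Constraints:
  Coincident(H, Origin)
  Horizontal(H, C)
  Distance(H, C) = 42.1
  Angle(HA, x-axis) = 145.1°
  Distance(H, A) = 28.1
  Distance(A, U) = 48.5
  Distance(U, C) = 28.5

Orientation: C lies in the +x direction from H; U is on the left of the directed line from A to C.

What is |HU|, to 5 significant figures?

33.819

Checks: |AU| = 48.50 ✓; |UC| = 28.50 ✓.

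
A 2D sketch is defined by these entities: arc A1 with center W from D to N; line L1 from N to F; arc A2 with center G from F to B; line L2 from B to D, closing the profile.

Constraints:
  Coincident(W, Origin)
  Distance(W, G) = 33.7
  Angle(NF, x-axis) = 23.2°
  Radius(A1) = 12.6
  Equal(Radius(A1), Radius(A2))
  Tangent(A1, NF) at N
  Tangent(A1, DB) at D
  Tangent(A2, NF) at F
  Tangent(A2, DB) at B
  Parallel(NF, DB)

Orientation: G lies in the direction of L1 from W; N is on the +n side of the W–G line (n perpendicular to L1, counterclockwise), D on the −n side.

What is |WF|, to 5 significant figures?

35.978

Tangency of A1 to both parallel lines with radius 12.6 puts N and D at W ± 12.6·n: N = (-4.9637, 11.581), D = (4.9637, -11.581). Equal radii place F and B the same way about G: F = G + 12.6·n = (26.011, 24.857), B = G − 12.6·n = (35.939, 1.6947). Then |WF| = |F − W| = 35.978.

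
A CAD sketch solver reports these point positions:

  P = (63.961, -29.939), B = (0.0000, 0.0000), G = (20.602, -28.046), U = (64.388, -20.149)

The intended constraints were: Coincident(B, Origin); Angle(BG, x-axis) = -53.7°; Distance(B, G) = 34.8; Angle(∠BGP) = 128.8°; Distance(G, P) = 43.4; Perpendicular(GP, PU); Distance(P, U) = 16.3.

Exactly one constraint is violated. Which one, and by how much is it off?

Distance(P, U) = 16.3 — off by 6.50.

B = (0.00, 0.00) ✓; BG at -53.70° ✓; |BG| = 34.80 ✓; ∠BGP = 128.8° ✓; |GP| = 43.40 ✓; ∠(GP, PU) = 90.00° ✓; |PU| = 9.799 ✗.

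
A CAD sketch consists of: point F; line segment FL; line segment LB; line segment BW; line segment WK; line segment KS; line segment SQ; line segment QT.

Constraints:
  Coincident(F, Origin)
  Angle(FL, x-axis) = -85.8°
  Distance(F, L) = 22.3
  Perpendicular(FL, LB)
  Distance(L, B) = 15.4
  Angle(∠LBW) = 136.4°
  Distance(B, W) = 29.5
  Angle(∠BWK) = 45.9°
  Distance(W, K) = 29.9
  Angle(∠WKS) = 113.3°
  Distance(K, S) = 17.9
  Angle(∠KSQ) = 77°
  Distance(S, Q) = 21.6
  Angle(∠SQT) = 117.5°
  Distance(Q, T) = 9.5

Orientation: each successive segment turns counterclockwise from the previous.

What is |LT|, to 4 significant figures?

27.53

∠KSQ = 77.0° gives SQ at -8.400° from the x-axis; with |SQ| = 21.6, Q = (21.76, -20.07). ∠SQT = 117.5° gives QT at 54.10° from the x-axis; with |QT| = 9.5, T = (27.33, -12.38). Then |LT| = |T − L| = 27.53.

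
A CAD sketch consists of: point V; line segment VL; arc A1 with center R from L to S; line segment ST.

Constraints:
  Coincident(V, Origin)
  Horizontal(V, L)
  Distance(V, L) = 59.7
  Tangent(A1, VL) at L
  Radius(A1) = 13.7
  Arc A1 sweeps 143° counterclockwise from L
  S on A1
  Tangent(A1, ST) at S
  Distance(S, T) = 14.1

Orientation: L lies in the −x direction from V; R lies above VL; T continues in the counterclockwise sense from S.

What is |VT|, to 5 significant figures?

70.927

V is at the origin; VL is horizontal with |VL| = 59.7 and L on the −x side, so L = (-59.700, 0.0000). The tangent condition forces RL to be normal to VL, so R = L + (0, 13.7) = (-59.700, 13.700). On A1, L sits at bearing -90° from R; a 143° counterclockwise sweep puts S at bearing 53°, so S = R + 13.7·(cos 53°, sin 53°) = (-51.455, 24.641). A1 meets ST tangentially, so RS is at right angles to ST, so ST runs along (−sin 53°, cos 53°); with |ST| = 14.1, T = (-62.716, 33.127). Then |VT| = |T − V| = 70.927.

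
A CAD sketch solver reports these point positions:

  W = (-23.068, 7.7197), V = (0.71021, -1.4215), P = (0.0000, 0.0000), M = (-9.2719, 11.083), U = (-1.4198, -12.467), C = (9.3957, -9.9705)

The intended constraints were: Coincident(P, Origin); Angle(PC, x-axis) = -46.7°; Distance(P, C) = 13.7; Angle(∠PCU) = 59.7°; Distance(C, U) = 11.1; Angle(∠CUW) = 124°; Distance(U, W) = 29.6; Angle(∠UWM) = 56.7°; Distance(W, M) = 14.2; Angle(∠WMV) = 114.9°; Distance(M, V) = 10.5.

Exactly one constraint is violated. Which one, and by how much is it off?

Distance(M, V) = 10.5 — off by 5.50.

P = (0.00, 0.00) ✓; PC at -46.70° ✓; |PC| = 13.70 ✓; ∠PCU = 59.70° ✓; |CU| = 11.10 ✓; ∠CUW = 124.0° ✓; |UW| = 29.60 ✓; ∠UWM = 56.70° ✓; |WM| = 14.20 ✓; ∠WMV = 114.9° ✓; |MV| = 16.00 ✗.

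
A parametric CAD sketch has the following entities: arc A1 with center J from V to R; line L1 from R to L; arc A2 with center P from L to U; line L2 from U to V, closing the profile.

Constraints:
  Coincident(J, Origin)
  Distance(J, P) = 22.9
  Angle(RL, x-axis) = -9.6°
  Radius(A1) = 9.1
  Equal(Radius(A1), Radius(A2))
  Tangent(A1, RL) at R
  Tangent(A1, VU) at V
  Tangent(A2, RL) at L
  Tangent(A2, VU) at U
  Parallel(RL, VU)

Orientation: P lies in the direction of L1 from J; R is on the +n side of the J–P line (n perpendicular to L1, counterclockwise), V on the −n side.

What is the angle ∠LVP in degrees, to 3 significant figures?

16.8°

Tangency of A1 to both parallel lines with radius 9.1 puts R and V at J ± 9.1·n: R = (1.52, 8.97), V = (-1.52, -8.97). Equal radii place L and U the same way about P: L = P + 9.1·n = (24.1, 5.15), U = P − 9.1·n = (21.1, -12.8). Then cos ∠LVP = VL·VP / (|VL||VP|), giving 16.8°.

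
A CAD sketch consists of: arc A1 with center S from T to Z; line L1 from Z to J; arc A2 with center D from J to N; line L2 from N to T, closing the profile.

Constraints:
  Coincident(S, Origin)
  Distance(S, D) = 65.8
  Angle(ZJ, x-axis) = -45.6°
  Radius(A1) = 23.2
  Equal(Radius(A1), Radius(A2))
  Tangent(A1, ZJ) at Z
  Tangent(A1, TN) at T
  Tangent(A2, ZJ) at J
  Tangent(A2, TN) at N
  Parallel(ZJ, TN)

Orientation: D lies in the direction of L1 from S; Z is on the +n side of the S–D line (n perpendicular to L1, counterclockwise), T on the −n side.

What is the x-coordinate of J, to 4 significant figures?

62.61

The slot axis is L1's direction at -45.6°, so u = (cos -45.6°, sin -45.6°) = (0.6997, -0.7145) and n = (−sin -45.6°, cos -45.6°) = (0.7145, 0.6997). S is at the origin and D lies 65.8 along u from S, so D = 65.8·u = (46.04, -47.01). Tangency of A1 to both parallel lines with radius 23.2 puts Z and T at S ± 23.2·n: Z = (16.58, 16.23), T = (-16.58, -16.23). Equal radii place J and N the same way about D: J = D + 23.2·n = (62.61, -30.78), N = D − 23.2·n = (29.46, -63.24). So J.x = 62.61.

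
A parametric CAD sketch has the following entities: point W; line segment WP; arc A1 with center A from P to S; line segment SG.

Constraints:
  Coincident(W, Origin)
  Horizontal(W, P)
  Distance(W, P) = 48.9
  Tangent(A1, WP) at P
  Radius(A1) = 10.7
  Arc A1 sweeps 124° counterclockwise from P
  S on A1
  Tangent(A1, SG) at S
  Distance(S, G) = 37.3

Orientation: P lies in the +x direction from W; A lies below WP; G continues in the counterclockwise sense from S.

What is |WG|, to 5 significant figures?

77.289

On A1, P sits at bearing 90° from A; a 124° counterclockwise sweep puts S at bearing 214°, so S = A + 10.7·(cos 214°, sin 214°) = (40.029, -16.683). Tangency of A1 to SG means the radius AS is perpendicular to SG, so SG runs along (−sin 214°, cos 214°); with |SG| = 37.3, G = (60.887, -47.606). Then |WG| = |G − W| = 77.289.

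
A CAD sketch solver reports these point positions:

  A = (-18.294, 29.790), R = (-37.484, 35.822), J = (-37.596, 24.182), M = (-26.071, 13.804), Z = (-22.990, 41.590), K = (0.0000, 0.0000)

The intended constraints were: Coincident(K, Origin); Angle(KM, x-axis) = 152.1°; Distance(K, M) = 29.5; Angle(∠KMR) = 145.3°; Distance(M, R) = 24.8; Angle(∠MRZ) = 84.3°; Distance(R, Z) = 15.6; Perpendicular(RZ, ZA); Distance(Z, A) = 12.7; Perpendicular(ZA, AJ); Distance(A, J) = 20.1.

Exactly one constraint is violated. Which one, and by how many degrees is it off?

Perpendicular(ZA, AJ) — off by 5.50°.

K = (0.00, 0.00) ✓; KM at 152.1° ✓; |KM| = 29.50 ✓; ∠KMR = 145.3° ✓; |MR| = 24.80 ✓; ∠MRZ = 84.30° ✓; |RZ| = 15.60 ✓; ∠(RZ, ZA) = 90.00° ✓; |ZA| = 12.70 ✓; ∠(ZA, AJ) = 95.50° ✗; |AJ| = 20.10 ✓.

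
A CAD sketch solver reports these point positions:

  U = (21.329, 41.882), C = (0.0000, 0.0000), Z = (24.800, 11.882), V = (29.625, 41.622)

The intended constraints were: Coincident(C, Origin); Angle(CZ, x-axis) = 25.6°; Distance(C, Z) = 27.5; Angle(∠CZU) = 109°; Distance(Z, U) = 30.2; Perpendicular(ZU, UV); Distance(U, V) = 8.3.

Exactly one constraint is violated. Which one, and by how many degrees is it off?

Perpendicular(ZU, UV) — off by 8.39°.

C = (0.00, 0.00) ✓; CZ at 25.60° ✓; |CZ| = 27.50 ✓; ∠CZU = 109.0° ✓; |ZU| = 30.20 ✓; ∠(ZU, UV) = 98.39° ✗; |UV| = 8.300 ✓.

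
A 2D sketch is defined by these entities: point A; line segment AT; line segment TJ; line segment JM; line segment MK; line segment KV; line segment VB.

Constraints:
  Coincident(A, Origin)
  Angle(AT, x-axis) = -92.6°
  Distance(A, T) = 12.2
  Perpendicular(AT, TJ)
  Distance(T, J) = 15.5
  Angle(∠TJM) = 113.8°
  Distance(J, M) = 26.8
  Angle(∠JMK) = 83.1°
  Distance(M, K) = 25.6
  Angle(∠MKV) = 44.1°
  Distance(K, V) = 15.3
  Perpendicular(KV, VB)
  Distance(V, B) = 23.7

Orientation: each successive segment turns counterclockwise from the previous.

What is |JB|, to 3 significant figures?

33.4

A is at the origin; AT runs at -92.6° with length 12.2, so T = (-0.553, -12.2). AT is perpendicular to TJ, so TJ runs at -2.60°; with |TJ| = 15.5, J = (14.9, -12.9). ∠TJM = 113.8° gives JM at 63.6° from the x-axis; with |JM| = 26.8, M = (26.8, 11.1). ∠JMK = 83.1° gives MK at 160° from the x-axis; with |MK| = 25.6, K = (2.72, 19.7). ∠MKV = 44.1° gives KV at -63.6° from the x-axis; with |KV| = 15.3, V = (9.52, 5.96). KV is perpendicular to VB, so VB runs at 26.4°; with |VB| = 23.7, B = (30.7, 16.5). Then |JB| = |B − J| = 33.4.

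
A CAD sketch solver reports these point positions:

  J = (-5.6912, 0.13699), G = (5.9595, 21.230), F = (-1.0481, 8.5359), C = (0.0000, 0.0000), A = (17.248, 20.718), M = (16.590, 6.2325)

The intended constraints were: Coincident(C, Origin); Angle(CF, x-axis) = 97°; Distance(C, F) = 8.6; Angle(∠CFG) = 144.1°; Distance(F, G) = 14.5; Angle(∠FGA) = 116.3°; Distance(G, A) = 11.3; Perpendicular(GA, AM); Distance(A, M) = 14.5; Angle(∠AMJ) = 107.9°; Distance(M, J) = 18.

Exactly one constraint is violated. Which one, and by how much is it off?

Distance(M, J) = 18 — off by 5.10.

C = (0.00, 0.00) ✓; CF at 97.00° ✓; |CF| = 8.600 ✓; ∠CFG = 144.1° ✓; |FG| = 14.50 ✓; ∠FGA = 116.3° ✓; |GA| = 11.30 ✓; ∠(GA, AM) = 90.00° ✓; |AM| = 14.50 ✓; ∠AMJ = 107.9° ✓; |MJ| = 23.10 ✗.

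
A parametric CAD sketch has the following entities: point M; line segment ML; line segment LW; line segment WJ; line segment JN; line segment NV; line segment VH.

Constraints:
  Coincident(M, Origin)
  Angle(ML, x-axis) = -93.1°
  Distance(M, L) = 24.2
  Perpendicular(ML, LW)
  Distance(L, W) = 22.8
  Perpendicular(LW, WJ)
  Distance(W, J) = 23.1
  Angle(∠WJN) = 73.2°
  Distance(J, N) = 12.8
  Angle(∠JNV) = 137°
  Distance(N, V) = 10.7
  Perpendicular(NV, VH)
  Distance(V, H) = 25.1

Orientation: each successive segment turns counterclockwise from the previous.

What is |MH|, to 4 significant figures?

37.85

M is at the origin; ML runs at -93.1° with length 24.2, so L = (-1.309, -24.16). ML ⟂ LW, so LW runs at -3.100°; with |LW| = 22.8, W = (21.46, -25.40). LW ⟂ WJ, so WJ runs at 86.90°; with |WJ| = 23.1, J = (22.71, -2.331). ∠WJN = 73.2° gives JN at -166.3° from the x-axis; with |JN| = 12.8, N = (10.27, -5.363). ∠JNV = 137.0° gives NV at -123.3° from the x-axis; with |NV| = 10.7, V = (4.397, -14.31). The perpendicularity gives VH at right angles to NV, so VH runs at -33.30°; with |VH| = 25.1, H = (25.38, -28.09). Then |MH| = |H − M| = 37.85.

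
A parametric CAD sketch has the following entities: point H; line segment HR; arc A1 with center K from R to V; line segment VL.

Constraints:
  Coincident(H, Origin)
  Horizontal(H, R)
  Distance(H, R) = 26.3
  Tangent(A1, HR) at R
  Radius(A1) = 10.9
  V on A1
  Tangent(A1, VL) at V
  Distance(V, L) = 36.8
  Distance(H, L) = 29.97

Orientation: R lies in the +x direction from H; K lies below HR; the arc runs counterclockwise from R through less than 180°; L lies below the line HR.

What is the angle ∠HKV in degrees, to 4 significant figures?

22.84°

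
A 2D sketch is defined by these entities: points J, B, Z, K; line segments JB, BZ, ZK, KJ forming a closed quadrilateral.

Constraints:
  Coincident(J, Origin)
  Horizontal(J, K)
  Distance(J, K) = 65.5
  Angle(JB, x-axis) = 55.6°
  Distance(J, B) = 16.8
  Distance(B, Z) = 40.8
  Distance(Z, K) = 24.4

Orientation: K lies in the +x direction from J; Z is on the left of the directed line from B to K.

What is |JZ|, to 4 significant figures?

53.42

J is at the origin; J and K share the same y with |JK| = 65.5 and K in +x, so K = (65.5, 0). JB runs at 55.6° with |JB| = 16.8, so B = (9.491, 13.86). Z is determined by |BZ| = 40.8 and |ZK| = 24.4 together: it lies at the intersection of circle(B, 40.8) and circle(K, 24.4). With |BK| = 57.70, the foot of the radical line on BK is 38.12 from B and the perpendicular offset is √(40.8² − 38.12²) = 14.56. Taking the left-of-BK solution: Z = (49.99, 18.83).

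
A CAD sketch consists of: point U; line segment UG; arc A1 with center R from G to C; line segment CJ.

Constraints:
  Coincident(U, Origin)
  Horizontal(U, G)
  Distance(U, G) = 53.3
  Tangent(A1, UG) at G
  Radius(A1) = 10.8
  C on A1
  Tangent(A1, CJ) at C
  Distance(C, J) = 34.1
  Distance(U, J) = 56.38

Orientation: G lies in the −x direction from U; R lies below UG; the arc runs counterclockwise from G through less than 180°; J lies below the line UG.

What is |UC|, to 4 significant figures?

63.68

U is at the origin; U and G share the same y with |UG| = 53.3 and G on the −x side, so G = (-53.30, 0.000). A1 meets UG tangentially, so RG is at right angles to UG, so R = G + (0, -10.8) = (-53.30, -10.80). Since RC ⟂ CJ (tangency), |RJ| = √(10.8² + 34.1²) = 35.77 regardless of where C sits on A1. So J lies on both circle(U, 56.38) and circle(R, 35.77); the below-UG intersection is J = (-36.93, -42.60). C is the foot of the tangent from J: C = (-60.96, -18.41).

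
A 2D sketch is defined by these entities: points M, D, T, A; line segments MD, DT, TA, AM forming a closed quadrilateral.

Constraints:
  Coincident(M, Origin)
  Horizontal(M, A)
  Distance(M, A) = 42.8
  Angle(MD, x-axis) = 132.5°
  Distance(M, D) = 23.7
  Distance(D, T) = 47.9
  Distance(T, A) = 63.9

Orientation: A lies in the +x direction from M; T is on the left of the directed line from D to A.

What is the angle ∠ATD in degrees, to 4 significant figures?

64.73°

Checks: |DT| = 47.90 ✓; |TA| = 63.90 ✓.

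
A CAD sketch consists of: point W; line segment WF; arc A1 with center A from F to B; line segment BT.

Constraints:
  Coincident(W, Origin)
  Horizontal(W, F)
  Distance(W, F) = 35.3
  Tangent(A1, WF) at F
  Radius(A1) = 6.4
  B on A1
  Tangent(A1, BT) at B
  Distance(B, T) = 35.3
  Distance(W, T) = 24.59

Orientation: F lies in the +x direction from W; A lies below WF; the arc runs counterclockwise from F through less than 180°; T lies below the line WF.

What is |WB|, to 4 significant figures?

31.22

W is at the origin; WF is horizontal with |WF| = 35.3 and F on the +x side, so F = (35.30, 0.000). The tangent condition forces AF to be normal to WF, so A = F + (0, -6.4) = (35.30, -6.400). Since AB ⟂ BT (tangency), |AT| = √(6.4² + 35.3²) = 35.88 regardless of where B sits on A1. So T lies on both circle(W, 24.59) and circle(A, 35.88); the below-WF intersection is T = (4.171, -24.23). B is the foot of the tangent from T: B = (31.18, -1.503).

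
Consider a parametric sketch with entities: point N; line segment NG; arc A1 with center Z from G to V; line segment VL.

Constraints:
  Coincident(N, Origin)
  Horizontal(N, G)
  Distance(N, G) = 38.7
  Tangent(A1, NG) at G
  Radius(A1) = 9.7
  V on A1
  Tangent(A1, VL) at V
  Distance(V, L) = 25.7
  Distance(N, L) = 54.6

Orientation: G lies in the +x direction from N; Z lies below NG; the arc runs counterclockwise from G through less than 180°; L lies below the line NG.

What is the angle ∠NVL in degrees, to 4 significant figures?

137.9°

N is at the origin; N and G share the same y with |NG| = 38.7 and G on the +x side, so G = (38.70, 0.000). Tangency of A1 to NG means the radius ZG is perpendicular to NG, so Z = G + (0, -9.7) = (38.70, -9.700). Since ZV ⟂ VL (tangency), |ZL| = √(9.7² + 25.7²) = 27.47 regardless of where V sits on A1. So L lies on both circle(N, 54.6) and circle(Z, 27.47); the below-NG intersection is L = (40.02, -37.14). V is the foot of the tangent from L: V = (29.80, -13.56).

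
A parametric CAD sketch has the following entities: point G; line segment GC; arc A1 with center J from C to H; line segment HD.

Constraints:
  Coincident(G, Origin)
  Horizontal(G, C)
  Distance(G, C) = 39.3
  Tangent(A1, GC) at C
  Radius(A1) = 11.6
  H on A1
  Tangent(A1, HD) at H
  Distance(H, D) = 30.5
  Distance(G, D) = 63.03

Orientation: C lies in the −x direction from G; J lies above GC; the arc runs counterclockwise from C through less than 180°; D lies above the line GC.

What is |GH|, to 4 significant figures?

34.35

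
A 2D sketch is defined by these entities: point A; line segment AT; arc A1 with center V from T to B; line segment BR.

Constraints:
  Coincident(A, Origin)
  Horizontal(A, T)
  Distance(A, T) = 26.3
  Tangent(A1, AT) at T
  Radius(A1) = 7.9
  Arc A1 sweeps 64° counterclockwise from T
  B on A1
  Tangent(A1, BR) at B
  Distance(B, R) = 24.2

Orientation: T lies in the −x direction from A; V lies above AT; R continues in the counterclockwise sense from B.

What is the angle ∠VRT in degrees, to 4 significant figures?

10.01°

A is at the origin; AT is horizontal with |AT| = 26.3 and T on the −x side, so T = (-26.30, 0.000). Tangency of A1 to AT means the radius VT is perpendicular to AT, so V = T + (0, 7.9) = (-26.30, 7.900). On A1, T sits at bearing -90° from V; a 64° counterclockwise sweep puts B at bearing -26°, so B = V + 7.9·(cos -26°, sin -26°) = (-19.20, 4.437). A1 meets BR tangentially, so VB is at right angles to BR, so BR runs along (−sin -26°, cos -26°); with |BR| = 24.2, R = (-8.591, 26.19). Then cos ∠VRT = RV·RT / (|RV||RT|), giving 10.01°.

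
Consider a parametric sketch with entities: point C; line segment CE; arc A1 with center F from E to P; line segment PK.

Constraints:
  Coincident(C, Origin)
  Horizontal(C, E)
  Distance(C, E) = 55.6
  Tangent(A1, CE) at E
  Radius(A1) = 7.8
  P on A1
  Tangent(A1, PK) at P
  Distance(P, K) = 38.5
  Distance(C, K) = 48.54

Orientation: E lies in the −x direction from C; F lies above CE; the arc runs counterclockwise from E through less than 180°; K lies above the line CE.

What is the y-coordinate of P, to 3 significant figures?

4.07

Checks: |FP| = 7.800 ✓; ∠(FP, PK) = 90.00° ✓; |PK| = 38.50 ✓; |CK| = 48.54 ✓.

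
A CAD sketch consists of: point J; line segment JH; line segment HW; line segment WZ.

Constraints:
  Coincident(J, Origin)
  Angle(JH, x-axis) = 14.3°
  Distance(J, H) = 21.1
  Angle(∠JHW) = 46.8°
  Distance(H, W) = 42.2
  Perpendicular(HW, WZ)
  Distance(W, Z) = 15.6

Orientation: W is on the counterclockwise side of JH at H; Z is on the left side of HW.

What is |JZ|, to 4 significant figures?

27.76

J is at the origin; JH runs at 14.3° with length 21.1, so H = 21.1·(cos 14.3°, sin 14.3°) = (20.45, 5.212). ∠JHW = 46.8°, so HW runs at 14.3° + (180° − 46.8°) = 147.5° from the x-axis; with |HW| = 42.2, W = H + 42.2·(cos 147.5°, sin 147.5°) = (-15.14, 27.89). The perpendicularity gives WZ at right angles to HW; with |WZ| = 15.6 on the left of HW, Z = W + 15.6·(-0.5373, -0.8434) = (-23.53, 14.73). Then |JZ| = |Z − J| = 27.76.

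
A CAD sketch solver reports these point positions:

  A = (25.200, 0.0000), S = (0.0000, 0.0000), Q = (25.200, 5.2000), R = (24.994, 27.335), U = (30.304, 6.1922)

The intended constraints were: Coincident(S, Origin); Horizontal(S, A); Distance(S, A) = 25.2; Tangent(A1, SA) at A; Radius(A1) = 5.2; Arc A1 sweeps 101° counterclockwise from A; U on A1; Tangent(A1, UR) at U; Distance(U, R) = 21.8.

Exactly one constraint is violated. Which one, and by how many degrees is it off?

Tangent(A1, UR) at U — off by 3.10°.

S = (0.00, 0.00) ✓; S.y = 0.00, A.y = 0.00 ✓; |SA| = 25.20 ✓; ∠(QA, AS) = 90.00° ✓; |QA| = 5.200 ✓; bearing(Q→U) − bearing(Q→A) = 101.0° ✓; |QU| = 5.200 ✓; ∠(QU, UR) = 86.90° ✗; |UR| = 21.80 ✓.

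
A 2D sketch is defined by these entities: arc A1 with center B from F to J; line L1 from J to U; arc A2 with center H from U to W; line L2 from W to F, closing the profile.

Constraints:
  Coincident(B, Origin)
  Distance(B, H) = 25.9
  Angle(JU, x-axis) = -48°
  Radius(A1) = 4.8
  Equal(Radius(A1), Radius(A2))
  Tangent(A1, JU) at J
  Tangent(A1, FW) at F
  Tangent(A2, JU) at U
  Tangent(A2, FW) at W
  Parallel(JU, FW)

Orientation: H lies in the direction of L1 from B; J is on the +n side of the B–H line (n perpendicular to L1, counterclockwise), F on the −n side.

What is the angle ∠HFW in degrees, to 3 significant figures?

10.5°

The slot axis is L1's direction at -48.0°, so u = (cos -48.0°, sin -48.0°) = (0.669, -0.743) and n = (−sin -48.0°, cos -48.0°) = (0.743, 0.669). B is at the origin and H lies 25.9 along u from B, so H = 25.9·u = (17.3, -19.2). Tangency of A1 to both parallel lines with radius 4.8 puts J and F at B ± 4.8·n: J = (3.57, 3.21), F = (-3.57, -3.21). Equal radii place U and W the same way about H: U = H + 4.8·n = (20.9, -16.0), W = H − 4.8·n = (13.8, -22.5). Then cos ∠HFW = FH·FW / (|FH||FW|), giving 10.5°.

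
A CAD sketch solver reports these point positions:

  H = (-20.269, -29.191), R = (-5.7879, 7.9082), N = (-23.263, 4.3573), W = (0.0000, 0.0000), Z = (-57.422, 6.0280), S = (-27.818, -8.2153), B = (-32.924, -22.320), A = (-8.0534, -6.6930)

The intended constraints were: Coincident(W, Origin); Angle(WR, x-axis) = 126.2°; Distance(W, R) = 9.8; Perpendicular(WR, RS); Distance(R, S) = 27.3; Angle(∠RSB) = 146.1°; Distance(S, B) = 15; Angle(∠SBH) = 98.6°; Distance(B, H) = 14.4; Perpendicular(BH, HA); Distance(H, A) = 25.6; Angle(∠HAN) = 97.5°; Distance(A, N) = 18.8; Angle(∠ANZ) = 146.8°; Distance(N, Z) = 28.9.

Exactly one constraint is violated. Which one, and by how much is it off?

Distance(N, Z) = 28.9 — off by 5.30.

W = (0.00, 0.00) ✓; WR at 126.2° ✓; |WR| = 9.800 ✓; ∠(WR, RS) = 90.00° ✓; |RS| = 27.30 ✓; ∠RSB = 146.1° ✓; |SB| = 15.00 ✓; ∠SBH = 98.60° ✓; |BH| = 14.40 ✓; ∠(BH, HA) = 90.00° ✓; |HA| = 25.60 ✓; ∠HAN = 97.50° ✓; |AN| = 18.80 ✓; ∠ANZ = 146.8° ✓; |NZ| = 34.20 ✗.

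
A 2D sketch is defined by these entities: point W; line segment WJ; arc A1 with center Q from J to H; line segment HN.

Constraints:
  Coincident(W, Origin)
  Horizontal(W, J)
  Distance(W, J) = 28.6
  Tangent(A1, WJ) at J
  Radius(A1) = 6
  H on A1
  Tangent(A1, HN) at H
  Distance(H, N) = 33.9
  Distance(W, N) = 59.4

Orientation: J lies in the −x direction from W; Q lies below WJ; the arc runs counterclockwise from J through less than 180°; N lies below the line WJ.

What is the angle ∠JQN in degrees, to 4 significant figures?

144.1°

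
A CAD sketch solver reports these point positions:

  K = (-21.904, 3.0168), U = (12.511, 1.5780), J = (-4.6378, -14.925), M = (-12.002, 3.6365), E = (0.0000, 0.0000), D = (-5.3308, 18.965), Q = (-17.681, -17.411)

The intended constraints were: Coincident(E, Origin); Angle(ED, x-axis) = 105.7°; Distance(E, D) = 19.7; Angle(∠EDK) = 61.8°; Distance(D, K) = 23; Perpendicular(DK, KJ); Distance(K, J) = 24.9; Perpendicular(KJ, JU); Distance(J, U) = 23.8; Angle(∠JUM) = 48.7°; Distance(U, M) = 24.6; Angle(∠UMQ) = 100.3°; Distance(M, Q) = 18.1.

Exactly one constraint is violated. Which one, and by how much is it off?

Distance(M, Q) = 18.1 — off by 3.70.

E = (0.00, 0.00) ✓; ED at 105.7° ✓; |ED| = 19.70 ✓; ∠EDK = 61.80° ✓; |DK| = 23.00 ✓; ∠(DK, KJ) = 90.00° ✓; |KJ| = 24.90 ✓; ∠(KJ, JU) = 90.00° ✓; |JU| = 23.80 ✓; ∠JUM = 48.70° ✓; |UM| = 24.60 ✓; ∠UMQ = 100.3° ✓; |MQ| = 21.80 ✗.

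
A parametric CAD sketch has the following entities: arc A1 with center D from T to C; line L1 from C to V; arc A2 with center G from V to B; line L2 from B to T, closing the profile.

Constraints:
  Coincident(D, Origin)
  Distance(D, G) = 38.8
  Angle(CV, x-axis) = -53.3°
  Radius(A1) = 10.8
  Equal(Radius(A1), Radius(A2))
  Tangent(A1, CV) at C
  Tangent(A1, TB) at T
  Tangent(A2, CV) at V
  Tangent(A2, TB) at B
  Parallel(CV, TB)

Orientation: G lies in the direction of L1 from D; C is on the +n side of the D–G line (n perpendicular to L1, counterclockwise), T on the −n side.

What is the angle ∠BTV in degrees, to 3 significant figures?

29.1°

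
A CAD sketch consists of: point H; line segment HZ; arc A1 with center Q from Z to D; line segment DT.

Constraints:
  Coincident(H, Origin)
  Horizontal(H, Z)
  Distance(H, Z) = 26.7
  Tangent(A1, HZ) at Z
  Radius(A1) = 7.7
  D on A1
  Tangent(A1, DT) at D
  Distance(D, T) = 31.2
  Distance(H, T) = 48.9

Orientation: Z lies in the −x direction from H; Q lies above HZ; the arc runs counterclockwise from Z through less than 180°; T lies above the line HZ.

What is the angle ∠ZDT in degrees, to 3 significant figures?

127°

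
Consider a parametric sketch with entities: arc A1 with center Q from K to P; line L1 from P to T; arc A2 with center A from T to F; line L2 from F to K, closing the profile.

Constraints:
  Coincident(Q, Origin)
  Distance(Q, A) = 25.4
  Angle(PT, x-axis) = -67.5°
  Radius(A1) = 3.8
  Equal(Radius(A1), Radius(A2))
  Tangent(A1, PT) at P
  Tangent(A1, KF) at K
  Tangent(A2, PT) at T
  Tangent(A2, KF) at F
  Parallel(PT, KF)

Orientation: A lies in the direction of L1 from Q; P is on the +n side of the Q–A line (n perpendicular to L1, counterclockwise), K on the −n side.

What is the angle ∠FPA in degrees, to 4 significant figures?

8.149°

The slot axis is L1's direction at -67.5°, so u = (cos -67.5°, sin -67.5°) = (0.3827, -0.9239) and n = (−sin -67.5°, cos -67.5°) = (0.9239, 0.3827). Q is at the origin and A lies 25.4 along u from Q, so A = 25.4·u = (9.720, -23.47). Tangency of A1 to both parallel lines with radius 3.8 puts P and K at Q ± 3.8·n: P = (3.511, 1.454), K = (-3.511, -1.454). Equal radii place T and F the same way about A: T = A + 3.8·n = (13.23, -22.01), F = A − 3.8·n = (6.209, -24.92). Then cos ∠FPA = PF·PA / (|PF||PA|), giving 8.149°.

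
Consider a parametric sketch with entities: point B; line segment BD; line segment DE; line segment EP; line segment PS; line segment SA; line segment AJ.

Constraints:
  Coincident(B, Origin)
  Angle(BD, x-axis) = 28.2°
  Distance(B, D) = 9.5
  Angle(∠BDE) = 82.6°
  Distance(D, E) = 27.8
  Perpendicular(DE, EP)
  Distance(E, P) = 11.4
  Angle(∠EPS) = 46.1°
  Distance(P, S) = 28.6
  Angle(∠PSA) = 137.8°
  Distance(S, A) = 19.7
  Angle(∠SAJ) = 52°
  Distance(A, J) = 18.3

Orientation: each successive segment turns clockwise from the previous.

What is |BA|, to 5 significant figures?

37.791

B is at the origin; BD runs at 28.2° with length 9.5, so D = (8.3724, 4.4892). ∠BDE = 82.6° gives DE at -69.200° from the x-axis; with |DE| = 27.8, E = (18.244, -21.499). The perpendicularity gives EP at right angles to DE, so EP runs at -159.20°; with |EP| = 11.4, P = (7.5873, -25.547). ∠EPS = 46.1° gives PS at 66.900° from the x-axis; with |PS| = 28.6, S = (18.808, 0.75975). ∠PSA = 137.8° gives SA at 24.700° from the x-axis; with |SA| = 19.7, A = (36.706, 8.9917). Then |BA| = |A − B| = 37.791.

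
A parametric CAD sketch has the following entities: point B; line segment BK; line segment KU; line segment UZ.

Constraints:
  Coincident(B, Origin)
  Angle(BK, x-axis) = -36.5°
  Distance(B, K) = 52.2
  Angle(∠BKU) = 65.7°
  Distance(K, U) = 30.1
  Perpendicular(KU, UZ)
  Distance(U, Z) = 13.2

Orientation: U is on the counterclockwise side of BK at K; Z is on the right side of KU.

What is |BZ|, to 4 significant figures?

61.38

B is at the origin; BK runs at -36.5° with length 52.2, so K = 52.2·(cos -36.5°, sin -36.5°) = (41.96, -31.05). ∠BKU = 65.7°, so KU runs at -36.5° + (180° − 65.7°) = 77.80° from the x-axis; with |KU| = 30.1, U = K + 30.1·(cos 77.80°, sin 77.80°) = (48.32, -1.630). The perpendicularity gives UZ at right angles to KU; with |UZ| = 13.2 on the right of KU, Z = U + 13.2·(0.9774, -0.2113) = (61.22, -4.419). Then |BZ| = |Z − B| = 61.38.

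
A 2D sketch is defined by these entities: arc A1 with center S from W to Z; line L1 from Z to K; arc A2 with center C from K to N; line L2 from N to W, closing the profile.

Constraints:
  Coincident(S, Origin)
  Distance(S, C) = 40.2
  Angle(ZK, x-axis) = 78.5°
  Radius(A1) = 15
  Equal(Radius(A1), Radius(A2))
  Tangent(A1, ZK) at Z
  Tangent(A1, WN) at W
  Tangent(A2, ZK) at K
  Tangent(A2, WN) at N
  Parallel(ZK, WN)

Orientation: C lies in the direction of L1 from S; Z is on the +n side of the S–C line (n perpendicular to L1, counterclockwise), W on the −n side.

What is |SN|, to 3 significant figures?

42.9

The slot axis is L1's direction at 78.5°, so u = (cos 78.5°, sin 78.5°) = (0.199, 0.980) and n = (−sin 78.5°, cos 78.5°) = (-0.980, 0.199). S is at the origin and C lies 40.2 along u from S, so C = 40.2·u = (8.01, 39.4). Tangency of A1 to both parallel lines with radius 15.0 puts Z and W at S ± 15.0·n: Z = (-14.7, 2.99), W = (14.7, -2.99). Equal radii place K and N the same way about C: K = C + 15.0·n = (-6.68, 42.4), N = C − 15.0·n = (22.7, 36.4). Then |SN| = |N − S| = 42.9.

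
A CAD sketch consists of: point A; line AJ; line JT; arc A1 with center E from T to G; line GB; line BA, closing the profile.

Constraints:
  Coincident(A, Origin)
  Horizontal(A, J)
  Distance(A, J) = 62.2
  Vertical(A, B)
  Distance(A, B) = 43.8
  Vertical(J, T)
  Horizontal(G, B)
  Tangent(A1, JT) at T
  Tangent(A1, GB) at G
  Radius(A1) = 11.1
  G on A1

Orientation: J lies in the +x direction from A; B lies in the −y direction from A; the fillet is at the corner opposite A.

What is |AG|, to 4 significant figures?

67.30

A is at the origin; AJ is horizontal with |AJ| = 62.2 and J on the +x side, so J = (62.20, 0.000). AB is vertical with |AB| = 43.8 and B on the −y side, so B = (0.000, -43.80). The virtual corner opposite A is at (62.20, -43.80). The tangent condition forces ET to be normal to JT and the tangent condition forces EG to be normal to GB, with radius 11.1, so the center E sits 11.1 in from both sides at E = (51.10, -32.70). That places the tangent points at T = (62.20, -32.70) on JT and G = (51.10, -43.80) on GB. Then |AG| = |G − A| = 67.30.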